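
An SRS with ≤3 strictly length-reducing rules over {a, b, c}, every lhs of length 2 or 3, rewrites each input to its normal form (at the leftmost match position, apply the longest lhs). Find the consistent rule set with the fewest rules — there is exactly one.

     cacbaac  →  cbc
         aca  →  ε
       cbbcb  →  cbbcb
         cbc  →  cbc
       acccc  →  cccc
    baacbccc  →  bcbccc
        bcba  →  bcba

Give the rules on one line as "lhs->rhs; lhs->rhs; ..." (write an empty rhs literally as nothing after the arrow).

  | cacbaac => cbaac => cbac => cbc
  | aca => ca => ε
  | cbbcb
  | cbc

ac->c; ca->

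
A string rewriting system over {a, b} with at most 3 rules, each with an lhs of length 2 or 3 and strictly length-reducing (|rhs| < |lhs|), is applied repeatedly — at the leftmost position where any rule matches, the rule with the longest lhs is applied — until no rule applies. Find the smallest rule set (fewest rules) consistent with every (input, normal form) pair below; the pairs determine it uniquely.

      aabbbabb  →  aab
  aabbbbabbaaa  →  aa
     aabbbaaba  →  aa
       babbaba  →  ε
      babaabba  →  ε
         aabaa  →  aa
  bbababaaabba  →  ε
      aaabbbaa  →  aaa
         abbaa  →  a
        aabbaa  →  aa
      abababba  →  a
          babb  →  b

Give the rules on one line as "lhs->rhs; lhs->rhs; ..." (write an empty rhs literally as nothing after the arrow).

  | aabbbabb => aabbabb => aababb => aabb => aab
  | aabbbbabbaaa => aabbbabbaaa => aabbabbaaa => aababbaaa => aabbaaa => aabaaa => aabaa => aaba => aa
  | aabbbaaba => aabbaaba => aabaaba => aababa => aaba => aa
  | babbaba => bbaba => baba => ba => ε

ba->; baa->ba; bb->b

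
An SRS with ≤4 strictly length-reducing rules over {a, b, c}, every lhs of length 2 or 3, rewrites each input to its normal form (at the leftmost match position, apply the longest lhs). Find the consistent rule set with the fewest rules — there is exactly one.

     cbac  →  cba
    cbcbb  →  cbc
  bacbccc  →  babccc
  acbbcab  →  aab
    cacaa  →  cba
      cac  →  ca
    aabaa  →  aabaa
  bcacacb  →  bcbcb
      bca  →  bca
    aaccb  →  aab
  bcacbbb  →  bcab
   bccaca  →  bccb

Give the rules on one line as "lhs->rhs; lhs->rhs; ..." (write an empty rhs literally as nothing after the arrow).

  | cbac => cba
  | cbcbb => cbc
  | bacbccc => babccc
  | acbbcab => abbcab => acab => aab

ac->a; bb->; caa->cb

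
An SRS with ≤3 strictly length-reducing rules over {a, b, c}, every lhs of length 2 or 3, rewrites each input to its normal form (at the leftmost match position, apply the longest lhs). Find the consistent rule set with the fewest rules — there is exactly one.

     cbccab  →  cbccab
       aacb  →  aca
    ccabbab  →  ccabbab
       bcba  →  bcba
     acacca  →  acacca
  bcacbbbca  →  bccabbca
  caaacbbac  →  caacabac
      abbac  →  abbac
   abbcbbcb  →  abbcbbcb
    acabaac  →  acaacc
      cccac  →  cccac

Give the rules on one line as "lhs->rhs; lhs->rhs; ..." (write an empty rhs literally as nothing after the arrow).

  | cbccab
  | aacb => aca
  | ccabbab
  | bcba

acb->ca; baa->ac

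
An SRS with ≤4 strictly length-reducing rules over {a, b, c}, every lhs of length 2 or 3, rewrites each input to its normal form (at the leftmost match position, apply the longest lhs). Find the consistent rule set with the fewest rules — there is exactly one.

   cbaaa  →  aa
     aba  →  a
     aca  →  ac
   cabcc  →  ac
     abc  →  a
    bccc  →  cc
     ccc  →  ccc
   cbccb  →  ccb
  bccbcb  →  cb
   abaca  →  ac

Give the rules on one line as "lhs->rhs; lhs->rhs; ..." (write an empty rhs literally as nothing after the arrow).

  | cbaaa => caa => aa
  | aba => a
  | aca => ac
  | cabcc => abcc => ac

aca->ac; ba->; bc->; ca->a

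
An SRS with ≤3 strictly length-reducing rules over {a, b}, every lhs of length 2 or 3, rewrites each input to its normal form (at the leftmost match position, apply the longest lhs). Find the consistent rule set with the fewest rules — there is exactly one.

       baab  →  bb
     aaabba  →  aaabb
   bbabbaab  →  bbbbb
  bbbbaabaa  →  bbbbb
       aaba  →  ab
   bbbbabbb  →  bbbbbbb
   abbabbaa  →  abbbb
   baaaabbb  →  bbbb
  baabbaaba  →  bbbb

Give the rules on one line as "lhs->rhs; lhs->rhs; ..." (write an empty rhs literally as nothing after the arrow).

  | baab => bab => bb
  | aaabba => aaabb
  | bbabbaab => bbbbaab => bbbbab => bbbbb
  | bbbbaabaa => bbbbabaa => bbbbbaa => bbbbba => bbbbb

aba->b; ba->b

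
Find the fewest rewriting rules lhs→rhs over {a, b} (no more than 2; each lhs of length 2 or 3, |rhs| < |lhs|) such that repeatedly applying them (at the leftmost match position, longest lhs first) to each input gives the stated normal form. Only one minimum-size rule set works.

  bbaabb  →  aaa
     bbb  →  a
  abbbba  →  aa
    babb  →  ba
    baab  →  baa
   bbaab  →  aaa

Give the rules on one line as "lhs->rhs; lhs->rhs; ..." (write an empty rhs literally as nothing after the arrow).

ab->a; bb->a

  | bbaabb => aaabb => aaab => aaa
  | bbb => ab => a
  | abbbba => abbba => abba => aba => aa
  | babb => bab => ba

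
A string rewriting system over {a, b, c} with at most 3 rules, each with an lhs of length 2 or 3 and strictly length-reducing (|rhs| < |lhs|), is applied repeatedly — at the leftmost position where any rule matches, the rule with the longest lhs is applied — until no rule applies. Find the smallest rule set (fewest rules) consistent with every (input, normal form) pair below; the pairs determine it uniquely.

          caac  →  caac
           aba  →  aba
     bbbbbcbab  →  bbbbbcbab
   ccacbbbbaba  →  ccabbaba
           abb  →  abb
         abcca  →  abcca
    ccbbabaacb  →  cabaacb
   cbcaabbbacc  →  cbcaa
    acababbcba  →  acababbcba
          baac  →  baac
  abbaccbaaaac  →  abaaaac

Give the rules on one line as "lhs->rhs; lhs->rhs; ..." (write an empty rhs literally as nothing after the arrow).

acc->; bac->ac; cbb->

  | caac
  | aba
  | bbbbbcbab
  | ccacbbbbaba => ccabbaba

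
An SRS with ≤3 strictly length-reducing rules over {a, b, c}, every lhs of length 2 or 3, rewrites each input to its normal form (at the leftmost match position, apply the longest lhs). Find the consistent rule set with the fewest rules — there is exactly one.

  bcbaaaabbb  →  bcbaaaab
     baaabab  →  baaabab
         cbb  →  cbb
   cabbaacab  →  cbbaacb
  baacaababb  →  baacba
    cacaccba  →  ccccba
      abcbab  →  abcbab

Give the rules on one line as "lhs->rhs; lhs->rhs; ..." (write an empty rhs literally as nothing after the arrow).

abb->a; ca->c

  | bcbaaaabbb => bcbaaaab
  | baaabab
  | cbb
  | cabbaacab => cbbaacab => cbbaacb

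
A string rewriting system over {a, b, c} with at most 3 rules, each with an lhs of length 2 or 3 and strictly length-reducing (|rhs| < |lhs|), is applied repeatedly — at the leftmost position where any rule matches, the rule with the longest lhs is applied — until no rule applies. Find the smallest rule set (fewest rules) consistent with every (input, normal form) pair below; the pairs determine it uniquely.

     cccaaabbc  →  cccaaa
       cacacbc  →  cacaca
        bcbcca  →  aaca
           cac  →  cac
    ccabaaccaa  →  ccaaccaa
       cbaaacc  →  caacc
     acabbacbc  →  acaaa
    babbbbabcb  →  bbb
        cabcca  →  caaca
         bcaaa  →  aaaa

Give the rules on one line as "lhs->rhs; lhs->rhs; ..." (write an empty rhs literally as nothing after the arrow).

ba->; bc->a

  | cccaaabbc => cccaaaba => cccaaa
  | cacacbc => cacaca
  | bcbcca => abcca => aaca
  | cac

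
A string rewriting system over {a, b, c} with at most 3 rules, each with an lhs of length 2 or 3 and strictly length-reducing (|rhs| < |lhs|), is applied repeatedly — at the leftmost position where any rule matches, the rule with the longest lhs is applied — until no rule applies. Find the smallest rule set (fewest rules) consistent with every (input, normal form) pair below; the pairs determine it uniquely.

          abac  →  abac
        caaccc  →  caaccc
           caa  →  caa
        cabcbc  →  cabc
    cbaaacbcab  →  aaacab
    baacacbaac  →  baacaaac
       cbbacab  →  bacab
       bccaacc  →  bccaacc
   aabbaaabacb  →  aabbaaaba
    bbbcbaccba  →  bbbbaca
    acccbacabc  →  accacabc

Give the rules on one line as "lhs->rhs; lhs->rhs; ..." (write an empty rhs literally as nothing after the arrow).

bbc->bb; cb->

  | abac
  | caaccc
  | caa
  | cabcbc => cabc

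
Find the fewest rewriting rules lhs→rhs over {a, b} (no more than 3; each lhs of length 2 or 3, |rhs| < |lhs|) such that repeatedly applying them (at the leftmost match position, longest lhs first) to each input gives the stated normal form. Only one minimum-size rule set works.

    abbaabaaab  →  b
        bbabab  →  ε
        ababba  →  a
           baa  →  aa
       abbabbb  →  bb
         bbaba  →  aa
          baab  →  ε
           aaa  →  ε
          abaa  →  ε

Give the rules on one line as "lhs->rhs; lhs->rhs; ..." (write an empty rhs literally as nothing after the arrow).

aaa->; aab->; ba->a

  | abbaabaaab => abaabaaab => aaabaaab => baaab => aaab => b
  | bbabab => babab => abab => aab => ε
  | ababba => aabba => ba => a
  | baa => aa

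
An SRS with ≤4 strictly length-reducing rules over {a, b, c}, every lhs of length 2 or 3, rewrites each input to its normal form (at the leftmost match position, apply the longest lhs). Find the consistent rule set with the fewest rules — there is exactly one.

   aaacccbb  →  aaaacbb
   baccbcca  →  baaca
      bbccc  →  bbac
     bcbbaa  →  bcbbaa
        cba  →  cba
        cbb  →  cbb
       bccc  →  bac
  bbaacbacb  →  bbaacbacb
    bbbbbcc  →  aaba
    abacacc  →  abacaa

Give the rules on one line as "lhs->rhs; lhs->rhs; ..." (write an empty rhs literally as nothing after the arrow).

bbb->ab; cc->a; ccb->c

  | aaacccbb => aaaacbb
  | baccbcca => baccca => baaca
  | bbccc => bbac
  | bcbbaa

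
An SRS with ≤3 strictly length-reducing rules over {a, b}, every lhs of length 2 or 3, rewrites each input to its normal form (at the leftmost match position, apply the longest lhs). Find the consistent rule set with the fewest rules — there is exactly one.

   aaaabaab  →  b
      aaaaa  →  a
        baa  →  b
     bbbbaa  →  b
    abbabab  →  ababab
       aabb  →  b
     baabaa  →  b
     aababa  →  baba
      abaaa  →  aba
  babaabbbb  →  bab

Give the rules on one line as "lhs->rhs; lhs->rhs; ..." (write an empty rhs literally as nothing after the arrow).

aa->; bb->b

  | aaaabaab => aabaab => baab => bb => b
  | aaaaa => aaa => a
  | baa => b
  | bbbbaa => bbbaa => bbaa => baa => b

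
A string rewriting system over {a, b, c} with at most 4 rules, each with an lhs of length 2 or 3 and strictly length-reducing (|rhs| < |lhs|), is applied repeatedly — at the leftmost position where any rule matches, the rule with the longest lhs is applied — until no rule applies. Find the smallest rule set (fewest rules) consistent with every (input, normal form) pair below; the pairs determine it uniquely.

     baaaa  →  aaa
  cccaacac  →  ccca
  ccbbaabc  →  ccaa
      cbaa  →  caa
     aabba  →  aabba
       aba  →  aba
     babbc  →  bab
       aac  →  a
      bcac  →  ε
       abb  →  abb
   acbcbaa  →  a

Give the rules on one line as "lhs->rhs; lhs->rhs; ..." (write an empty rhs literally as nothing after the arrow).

ac->; baa->a; bc->; cb->c

  | baaaa => aaa
  | cccaacac => cccaac => ccca
  | ccbbaabc => ccbaabc => ccaabc => ccaa
  | cbaa => caa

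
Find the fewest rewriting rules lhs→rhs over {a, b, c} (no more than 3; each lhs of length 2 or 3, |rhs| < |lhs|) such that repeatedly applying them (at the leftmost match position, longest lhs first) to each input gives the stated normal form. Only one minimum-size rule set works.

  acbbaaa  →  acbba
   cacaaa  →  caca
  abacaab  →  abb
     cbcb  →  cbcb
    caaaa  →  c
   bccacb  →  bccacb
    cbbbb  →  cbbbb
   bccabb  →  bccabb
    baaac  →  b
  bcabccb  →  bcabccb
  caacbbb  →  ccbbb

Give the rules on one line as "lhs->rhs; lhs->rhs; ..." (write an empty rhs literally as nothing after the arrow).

  | acbbaaa => acbba
  | cacaaa => caca
  | abacaab => abaab => abb
  | cbcb

aa->; bac->b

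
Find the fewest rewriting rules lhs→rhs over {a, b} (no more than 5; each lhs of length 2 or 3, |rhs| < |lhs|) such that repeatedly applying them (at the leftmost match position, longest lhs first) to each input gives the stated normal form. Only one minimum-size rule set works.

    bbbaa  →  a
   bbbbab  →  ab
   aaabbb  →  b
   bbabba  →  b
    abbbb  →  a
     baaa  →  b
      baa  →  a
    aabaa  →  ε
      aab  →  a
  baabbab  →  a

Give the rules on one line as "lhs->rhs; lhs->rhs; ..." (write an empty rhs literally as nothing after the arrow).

aa->b; aab->a; ba->; bb->

  | bbbaa => baa => a
  | bbbbab => bbab => ab
  | aaabbb => babbb => bbb => b
  | bbabba => abba => aa => b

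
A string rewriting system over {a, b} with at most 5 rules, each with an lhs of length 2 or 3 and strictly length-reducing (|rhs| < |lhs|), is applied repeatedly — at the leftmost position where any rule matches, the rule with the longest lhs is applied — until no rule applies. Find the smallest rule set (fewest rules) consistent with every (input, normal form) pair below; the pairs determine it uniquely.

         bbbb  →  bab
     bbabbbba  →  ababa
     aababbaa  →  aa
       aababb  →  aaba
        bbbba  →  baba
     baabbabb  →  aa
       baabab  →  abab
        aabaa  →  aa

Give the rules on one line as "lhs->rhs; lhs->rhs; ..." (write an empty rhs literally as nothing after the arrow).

aaa->aa; baa->a; bb->; bbb->ba

  | bbbb => bab
  | bbabbbba => abbbba => ababa
  | aababbaa => aabaaa => aaaa => aaa => aa
  | aababb => aaba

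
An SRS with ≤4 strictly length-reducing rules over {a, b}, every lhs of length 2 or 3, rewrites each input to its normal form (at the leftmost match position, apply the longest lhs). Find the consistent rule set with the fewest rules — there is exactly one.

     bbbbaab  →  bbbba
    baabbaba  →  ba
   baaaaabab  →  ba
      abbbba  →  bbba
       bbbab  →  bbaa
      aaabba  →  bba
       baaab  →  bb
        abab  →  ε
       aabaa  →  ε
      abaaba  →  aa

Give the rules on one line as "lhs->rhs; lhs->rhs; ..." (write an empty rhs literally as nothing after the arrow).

aaa->; ab->; bab->aa

  | bbbbaab => bbbba
  | baabbaba => bababa => aaaba => ba
  | baaaaabab => baabab => baab => ba
  | abbbba => bbba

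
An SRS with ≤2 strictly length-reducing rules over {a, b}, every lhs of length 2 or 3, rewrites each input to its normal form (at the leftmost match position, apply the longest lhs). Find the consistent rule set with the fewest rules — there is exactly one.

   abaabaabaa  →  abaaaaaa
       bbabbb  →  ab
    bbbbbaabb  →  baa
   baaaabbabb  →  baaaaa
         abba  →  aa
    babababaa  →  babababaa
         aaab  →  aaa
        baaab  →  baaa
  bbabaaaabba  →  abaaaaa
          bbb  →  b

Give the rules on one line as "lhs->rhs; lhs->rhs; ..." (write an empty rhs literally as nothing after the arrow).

aab->aa; bb->

  | abaabaabaa => abaaaabaa => abaaaaaa
  | bbabbb => abbb => ab
  | bbbbbaabb => bbbaabb => baabb => baab => baa
  | baaaabbabb => baaaababb => baaaaabb => baaaaab => baaaaa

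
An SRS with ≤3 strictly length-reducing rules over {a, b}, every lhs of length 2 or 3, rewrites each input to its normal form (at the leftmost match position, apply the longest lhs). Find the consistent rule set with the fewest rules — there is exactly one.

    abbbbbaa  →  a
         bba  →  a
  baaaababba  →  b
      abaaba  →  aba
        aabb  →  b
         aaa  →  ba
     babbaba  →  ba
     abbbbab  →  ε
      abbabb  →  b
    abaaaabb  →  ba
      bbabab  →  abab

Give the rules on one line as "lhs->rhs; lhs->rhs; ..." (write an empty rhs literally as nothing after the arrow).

aa->b; bb->

  | abbbbbaa => abbbaa => abaa => abb => a
  | bba => a
  | baaaababba => bbaababba => aababba => bbabba => abba => aa => b
  | abaaba => abbba => aba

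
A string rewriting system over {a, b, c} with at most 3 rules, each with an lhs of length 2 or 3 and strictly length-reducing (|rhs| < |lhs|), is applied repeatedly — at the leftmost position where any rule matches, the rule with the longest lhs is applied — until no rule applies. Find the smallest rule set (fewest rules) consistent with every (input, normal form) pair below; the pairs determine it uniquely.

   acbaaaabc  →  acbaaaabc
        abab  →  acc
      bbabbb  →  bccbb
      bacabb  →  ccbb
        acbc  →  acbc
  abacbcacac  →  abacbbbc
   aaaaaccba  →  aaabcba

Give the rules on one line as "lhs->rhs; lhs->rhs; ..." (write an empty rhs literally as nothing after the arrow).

aac->b; bab->cc; ca->b

  | acbaaaabc
  | abab => acc
  | bbabbb => bccbb
  | bacabb => babbb => ccbb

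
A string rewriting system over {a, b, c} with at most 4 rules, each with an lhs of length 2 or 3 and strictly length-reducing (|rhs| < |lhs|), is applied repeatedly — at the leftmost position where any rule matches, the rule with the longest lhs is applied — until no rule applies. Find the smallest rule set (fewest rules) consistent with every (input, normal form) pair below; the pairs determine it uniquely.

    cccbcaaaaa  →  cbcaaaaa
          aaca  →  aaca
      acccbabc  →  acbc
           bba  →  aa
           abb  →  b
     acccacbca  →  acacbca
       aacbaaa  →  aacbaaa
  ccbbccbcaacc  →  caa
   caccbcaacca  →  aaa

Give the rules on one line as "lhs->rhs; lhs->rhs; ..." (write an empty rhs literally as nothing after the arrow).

  | cccbcaaaaa => cbcaaaaa
  | aaca
  | acccbabc => acbabc => acbc
  | bba => aa

ab->; bb->a; cc->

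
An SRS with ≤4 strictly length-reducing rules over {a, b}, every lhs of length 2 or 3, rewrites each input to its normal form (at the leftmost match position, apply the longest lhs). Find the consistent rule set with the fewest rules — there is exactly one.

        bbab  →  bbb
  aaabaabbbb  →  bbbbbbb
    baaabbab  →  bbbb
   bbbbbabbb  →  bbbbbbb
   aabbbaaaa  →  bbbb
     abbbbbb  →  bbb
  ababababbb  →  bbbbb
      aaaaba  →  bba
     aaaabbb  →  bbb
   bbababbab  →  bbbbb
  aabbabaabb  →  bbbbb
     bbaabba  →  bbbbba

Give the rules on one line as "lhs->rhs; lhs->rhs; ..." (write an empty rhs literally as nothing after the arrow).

aaa->b; ab->b; abb->aa; baa->bb

  | bbab => bbb
  | aaabaabbbb => bbaabbbb => bbbbbbb
  | baaabbab => bbabbab => bbaaab => bbbab => bbbb
  | bbbbbabbb => bbbbbaab => bbbbbbb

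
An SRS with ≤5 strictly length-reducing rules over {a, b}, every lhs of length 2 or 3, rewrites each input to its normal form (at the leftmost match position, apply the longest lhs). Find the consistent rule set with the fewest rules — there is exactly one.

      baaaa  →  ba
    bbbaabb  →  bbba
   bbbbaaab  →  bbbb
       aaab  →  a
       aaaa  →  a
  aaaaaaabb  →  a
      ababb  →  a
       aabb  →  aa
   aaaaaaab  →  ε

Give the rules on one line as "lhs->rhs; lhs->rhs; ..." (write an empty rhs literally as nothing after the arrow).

  | baaaa => baaa => baa => ba
  | bbbaabb => bbbabb => bbba
  | bbbbaaab => bbbbaab => bbbbab => bbbb
  | aaab => abb => a

aaa->ab; ab->; abb->a; baa->ba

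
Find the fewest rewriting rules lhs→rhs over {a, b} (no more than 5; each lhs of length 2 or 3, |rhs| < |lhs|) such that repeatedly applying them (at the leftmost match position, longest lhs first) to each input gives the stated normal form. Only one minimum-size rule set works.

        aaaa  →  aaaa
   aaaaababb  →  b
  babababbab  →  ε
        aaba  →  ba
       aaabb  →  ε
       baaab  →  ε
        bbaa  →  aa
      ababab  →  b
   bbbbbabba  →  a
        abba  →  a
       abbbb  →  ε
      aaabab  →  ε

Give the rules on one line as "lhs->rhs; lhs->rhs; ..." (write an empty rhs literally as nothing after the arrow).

ab->b; bab->; bb->; bbb->bb

  | aaaa
  | aaaaababb => aaaababb => aaababb => aababb => ababb => babb => b
  | babababbab => ababbab => babbab => bab => ε
  | aaba => aba => ba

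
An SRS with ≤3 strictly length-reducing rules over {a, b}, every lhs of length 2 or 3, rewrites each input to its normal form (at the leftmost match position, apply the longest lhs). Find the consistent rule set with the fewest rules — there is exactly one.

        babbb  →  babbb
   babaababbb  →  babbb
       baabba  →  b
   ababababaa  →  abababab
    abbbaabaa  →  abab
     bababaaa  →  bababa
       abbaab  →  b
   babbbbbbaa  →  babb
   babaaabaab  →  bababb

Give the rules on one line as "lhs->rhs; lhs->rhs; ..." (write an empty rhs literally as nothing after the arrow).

  | babbb
  | babaababbb => babbabbb => babbb
  | baabba => bbba => b
  | ababababaa => abababab

aa->; bba->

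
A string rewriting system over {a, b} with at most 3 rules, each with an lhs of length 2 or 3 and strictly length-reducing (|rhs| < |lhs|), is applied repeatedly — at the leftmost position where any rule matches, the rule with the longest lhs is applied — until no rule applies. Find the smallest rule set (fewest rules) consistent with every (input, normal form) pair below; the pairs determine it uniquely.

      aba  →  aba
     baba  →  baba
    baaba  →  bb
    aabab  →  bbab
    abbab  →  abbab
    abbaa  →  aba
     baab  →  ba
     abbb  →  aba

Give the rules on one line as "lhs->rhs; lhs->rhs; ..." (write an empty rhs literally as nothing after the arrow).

aa->b; bbb->ba

  | aba
  | baba
  | baaba => bbba => baa => bb
  | aabab => bbab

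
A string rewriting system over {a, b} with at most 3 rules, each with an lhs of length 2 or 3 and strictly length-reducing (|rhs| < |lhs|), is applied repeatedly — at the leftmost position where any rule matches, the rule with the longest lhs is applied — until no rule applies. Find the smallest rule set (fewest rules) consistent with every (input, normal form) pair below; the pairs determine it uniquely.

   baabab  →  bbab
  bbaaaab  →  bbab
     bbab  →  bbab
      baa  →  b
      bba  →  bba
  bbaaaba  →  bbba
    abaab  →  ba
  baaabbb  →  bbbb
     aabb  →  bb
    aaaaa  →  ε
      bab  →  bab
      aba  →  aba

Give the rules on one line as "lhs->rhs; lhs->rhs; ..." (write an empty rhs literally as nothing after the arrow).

  | baabab => bbab
  | bbaaaab => bbab
  | bbab
  | baa => b

aa->; aaa->; abb->ba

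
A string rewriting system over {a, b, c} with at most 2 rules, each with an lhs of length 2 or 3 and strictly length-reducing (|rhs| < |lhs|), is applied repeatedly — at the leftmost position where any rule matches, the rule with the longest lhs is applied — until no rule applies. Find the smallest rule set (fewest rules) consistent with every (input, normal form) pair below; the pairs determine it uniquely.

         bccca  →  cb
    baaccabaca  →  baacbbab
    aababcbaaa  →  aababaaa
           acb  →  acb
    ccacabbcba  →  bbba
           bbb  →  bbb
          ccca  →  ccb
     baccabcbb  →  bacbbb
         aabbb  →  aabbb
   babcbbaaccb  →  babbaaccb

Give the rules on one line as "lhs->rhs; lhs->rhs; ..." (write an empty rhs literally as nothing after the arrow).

  | bccca => cca => cb
  | baaccabaca => baacbbaca => baacbbab
  | aababcbaaa => aababaaa
  | acb

bc->; ca->b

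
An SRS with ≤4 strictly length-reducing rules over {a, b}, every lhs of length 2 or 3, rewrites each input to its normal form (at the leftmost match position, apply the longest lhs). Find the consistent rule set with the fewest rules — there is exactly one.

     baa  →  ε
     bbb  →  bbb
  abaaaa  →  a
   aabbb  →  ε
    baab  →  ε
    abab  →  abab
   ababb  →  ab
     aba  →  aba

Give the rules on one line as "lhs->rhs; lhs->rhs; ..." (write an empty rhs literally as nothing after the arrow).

  | baa => aa => ε
  | bbb
  | abaaaa => aaaaa => aaa => a
  | aabbb => aabb => aab => aa => ε

aa->; aab->aa; abb->; baa->aa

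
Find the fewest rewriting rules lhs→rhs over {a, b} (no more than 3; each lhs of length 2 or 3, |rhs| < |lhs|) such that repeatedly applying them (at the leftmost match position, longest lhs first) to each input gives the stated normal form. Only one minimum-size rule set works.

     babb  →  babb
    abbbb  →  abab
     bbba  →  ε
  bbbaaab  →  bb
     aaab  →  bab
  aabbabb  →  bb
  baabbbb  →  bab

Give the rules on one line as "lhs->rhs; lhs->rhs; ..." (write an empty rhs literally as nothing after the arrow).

  | babb
  | abbbb => abab
  | bbba => baa => ε
  | bbbaaab => baaaab => aab => bb

aa->b; baa->; bbb->ba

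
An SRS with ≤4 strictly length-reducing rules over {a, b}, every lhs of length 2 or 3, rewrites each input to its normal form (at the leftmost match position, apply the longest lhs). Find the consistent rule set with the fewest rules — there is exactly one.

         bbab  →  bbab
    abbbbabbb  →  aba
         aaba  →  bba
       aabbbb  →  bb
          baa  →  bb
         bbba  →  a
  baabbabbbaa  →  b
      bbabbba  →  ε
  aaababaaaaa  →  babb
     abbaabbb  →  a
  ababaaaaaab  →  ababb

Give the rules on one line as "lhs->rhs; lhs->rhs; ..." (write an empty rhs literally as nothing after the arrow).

  | bbab
  | abbbbabbb => ababbb => aba
  | aaba => bba
  | aabbbb => bbbbb => bb

aa->b; aaa->; bbb->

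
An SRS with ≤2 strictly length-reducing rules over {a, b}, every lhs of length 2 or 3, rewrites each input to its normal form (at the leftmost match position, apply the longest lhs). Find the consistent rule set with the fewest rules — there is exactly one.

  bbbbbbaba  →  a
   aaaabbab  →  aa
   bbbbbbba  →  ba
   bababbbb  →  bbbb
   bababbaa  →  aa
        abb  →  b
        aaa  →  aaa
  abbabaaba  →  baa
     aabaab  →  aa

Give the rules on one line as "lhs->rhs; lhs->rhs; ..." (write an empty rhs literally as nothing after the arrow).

ab->; bba->a

  | bbbbbbaba => bbbbaba => bbaba => aba => a
  | aaaabbab => aaabab => aaab => aa
  | bbbbbbba => bbbbba => bbba => ba
  | bababbbb => babbbb => bbbb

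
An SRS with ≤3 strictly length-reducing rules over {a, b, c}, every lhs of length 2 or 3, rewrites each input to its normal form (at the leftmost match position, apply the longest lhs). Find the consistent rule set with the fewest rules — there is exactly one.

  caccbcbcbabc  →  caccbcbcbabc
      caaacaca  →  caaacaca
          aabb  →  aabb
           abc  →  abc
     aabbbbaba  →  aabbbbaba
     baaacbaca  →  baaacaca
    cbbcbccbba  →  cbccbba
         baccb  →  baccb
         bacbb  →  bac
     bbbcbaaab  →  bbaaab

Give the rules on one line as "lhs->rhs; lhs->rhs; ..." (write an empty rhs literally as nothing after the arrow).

  | caccbcbcbabc
  | caaacaca
  | aabb
  | abc

acb->ac; bbc->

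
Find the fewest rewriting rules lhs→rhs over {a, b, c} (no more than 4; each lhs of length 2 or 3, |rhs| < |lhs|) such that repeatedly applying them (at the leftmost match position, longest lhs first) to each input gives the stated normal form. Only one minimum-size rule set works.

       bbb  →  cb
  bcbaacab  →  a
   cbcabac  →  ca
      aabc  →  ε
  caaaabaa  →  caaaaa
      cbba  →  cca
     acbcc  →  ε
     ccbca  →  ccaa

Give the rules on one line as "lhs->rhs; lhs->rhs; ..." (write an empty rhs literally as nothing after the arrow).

ab->; ac->; bb->c; bc->a

  | bbb => cb
  | bcbaacab => abaacab => aacab => aab => a
  | cbcabac => caabac => caac => ca
  | aabc => ac => ε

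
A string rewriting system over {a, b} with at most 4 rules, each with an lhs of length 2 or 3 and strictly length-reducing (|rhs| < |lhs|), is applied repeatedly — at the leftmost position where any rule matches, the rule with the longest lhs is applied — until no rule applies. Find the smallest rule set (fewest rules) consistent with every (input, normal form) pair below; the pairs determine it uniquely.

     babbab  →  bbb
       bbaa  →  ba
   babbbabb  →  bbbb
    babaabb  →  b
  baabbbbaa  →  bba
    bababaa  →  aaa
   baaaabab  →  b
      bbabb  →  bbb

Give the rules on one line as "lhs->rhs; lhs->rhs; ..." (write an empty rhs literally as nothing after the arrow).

ab->b; aba->aa; abb->b; baa->a

  | babbab => bbab => bbb
  | bbaa => ba
  | babbbabb => bbbabb => bbbb
  | babaabb => baaabb => aabb => ab => b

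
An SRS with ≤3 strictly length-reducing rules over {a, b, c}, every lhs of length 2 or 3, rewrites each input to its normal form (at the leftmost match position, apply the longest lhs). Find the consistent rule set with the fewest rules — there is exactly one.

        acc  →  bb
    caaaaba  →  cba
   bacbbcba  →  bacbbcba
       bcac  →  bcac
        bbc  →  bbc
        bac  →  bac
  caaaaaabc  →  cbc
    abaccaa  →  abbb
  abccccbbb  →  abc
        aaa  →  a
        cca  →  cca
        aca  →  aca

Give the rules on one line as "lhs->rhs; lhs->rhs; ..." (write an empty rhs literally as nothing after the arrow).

aa->; acc->bb; ccb->c

  | acc => bb
  | caaaaba => caaba => cba
  | bacbbcba
  | bcac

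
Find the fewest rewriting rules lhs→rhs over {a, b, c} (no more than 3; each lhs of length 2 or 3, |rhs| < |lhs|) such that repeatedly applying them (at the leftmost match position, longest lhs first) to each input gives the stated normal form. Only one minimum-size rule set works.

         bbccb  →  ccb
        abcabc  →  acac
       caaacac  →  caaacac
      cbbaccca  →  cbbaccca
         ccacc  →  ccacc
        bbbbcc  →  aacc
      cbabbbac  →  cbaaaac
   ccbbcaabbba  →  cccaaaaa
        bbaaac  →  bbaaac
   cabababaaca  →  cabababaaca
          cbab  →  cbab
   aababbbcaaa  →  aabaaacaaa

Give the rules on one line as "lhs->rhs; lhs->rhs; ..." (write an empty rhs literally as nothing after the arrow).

bbb->aa; bc->c

  | bbccb => bccb => ccb
  | abcabc => acabc => acac
  | caaacac
  | cbbaccca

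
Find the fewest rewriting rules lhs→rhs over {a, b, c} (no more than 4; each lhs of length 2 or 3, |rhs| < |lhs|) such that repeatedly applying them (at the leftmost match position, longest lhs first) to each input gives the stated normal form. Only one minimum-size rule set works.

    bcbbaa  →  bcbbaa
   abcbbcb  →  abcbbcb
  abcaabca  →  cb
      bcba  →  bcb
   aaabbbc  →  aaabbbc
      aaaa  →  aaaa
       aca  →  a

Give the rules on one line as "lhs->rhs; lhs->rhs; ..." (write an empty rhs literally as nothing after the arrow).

  | bcbbaa
  | abcbbcb
  | abcaabca => ababca => cbca => cb
  | bcba => bcb

aba->c; ca->; cba->cb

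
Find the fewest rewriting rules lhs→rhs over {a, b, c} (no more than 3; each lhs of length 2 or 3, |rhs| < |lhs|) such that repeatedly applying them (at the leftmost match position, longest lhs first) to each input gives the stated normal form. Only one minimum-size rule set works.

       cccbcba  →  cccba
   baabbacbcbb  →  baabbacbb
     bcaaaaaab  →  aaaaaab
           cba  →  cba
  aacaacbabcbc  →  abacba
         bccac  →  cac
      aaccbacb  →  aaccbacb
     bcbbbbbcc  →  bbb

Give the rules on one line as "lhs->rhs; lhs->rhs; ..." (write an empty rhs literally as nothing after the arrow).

aca->b; bc->

  | cccbcba => cccba
  | baabbacbcbb => baabbacbb
  | bcaaaaaab => aaaaaab
  | cba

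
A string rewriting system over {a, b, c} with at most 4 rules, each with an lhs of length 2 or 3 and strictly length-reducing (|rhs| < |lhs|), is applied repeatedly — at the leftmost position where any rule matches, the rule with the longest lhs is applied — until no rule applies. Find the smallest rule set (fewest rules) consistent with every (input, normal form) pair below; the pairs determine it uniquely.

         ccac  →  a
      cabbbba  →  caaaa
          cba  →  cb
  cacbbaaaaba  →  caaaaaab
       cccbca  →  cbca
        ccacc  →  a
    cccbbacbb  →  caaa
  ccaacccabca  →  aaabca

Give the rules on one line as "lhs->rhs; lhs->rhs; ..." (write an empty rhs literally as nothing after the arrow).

  | ccac => ac => a
  | cabbbba => caabba => caaaa
  | cba => cb
  | cacbbaaaaba => cabbaaaaba => caaaaaaba => caaaaaab

ac->a; ba->b; bb->a; cc->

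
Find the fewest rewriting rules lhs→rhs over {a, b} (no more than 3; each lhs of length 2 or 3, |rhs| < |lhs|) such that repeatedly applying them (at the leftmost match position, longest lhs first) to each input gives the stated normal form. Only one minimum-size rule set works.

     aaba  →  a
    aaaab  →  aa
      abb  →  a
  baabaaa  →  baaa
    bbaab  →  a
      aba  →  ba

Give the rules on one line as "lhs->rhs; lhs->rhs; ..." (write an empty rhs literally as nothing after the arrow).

aab->; ab->b; bb->a

  | aaba => a
  | aaaab => aa
  | abb => bb => a
  | baabaaa => baaa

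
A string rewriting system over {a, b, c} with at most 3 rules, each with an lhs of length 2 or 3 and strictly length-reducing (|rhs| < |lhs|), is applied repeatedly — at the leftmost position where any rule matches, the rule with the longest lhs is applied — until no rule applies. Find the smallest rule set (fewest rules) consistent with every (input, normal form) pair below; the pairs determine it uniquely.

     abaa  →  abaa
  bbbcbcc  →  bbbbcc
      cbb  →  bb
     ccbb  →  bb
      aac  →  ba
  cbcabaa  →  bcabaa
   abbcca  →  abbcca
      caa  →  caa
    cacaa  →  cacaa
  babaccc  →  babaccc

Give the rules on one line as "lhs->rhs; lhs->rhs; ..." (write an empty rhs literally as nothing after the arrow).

aac->ba; cb->b

  | abaa
  | bbbcbcc => bbbbcc
  | cbb => bb
  | ccbb => cbb => bb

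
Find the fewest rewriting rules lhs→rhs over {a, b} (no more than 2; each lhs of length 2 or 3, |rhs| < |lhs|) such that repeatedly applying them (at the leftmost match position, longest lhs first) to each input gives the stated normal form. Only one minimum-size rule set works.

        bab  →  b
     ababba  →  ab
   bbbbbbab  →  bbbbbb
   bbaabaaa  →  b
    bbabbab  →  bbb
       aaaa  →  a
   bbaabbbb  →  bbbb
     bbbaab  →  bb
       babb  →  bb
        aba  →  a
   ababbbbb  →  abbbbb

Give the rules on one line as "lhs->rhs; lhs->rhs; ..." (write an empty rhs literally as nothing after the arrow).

aa->b; ba->

  | bab => b
  | ababba => abba => ab
  | bbbbbbab => bbbbbb
  | bbaabaaa => babaaa => baaa => aa => b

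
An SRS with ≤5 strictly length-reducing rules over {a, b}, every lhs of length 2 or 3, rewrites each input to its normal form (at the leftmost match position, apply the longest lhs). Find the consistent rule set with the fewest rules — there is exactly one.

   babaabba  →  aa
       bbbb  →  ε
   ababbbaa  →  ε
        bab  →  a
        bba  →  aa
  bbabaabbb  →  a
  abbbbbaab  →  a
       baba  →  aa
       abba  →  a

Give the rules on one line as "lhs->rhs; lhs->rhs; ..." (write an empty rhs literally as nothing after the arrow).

  | babaabba => bbaabba => aaabba => bba => aa
  | bbbb => abb => ε
  | ababbbaa => babbbaa => bbaa => aaa => ε
  | bab => bb => a

aaa->; ab->b; abb->; bb->a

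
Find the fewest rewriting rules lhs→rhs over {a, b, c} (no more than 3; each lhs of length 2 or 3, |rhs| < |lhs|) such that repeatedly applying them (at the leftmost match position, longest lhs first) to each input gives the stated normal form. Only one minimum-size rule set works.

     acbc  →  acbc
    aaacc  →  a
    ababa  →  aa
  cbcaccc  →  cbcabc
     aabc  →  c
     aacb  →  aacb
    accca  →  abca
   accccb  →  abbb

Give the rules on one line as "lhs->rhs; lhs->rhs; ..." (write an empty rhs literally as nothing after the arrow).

aab->; bab->; cc->b

  | acbc
  | aaacc => aaab => a
  | ababa => aa
  | cbcaccc => cbcabc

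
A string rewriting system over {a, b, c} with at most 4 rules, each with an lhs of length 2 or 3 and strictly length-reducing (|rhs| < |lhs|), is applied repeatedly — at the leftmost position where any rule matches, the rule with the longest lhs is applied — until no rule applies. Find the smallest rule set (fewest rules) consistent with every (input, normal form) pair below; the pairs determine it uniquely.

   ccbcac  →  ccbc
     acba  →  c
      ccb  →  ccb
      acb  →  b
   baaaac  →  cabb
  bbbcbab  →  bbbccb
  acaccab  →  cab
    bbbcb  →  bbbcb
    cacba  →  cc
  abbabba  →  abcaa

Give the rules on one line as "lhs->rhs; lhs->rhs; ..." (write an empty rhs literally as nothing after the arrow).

aac->bb; ac->; ba->c; cbb->ca

  | ccbcac => ccbc
  | acba => ba => c
  | ccb
  | acb => b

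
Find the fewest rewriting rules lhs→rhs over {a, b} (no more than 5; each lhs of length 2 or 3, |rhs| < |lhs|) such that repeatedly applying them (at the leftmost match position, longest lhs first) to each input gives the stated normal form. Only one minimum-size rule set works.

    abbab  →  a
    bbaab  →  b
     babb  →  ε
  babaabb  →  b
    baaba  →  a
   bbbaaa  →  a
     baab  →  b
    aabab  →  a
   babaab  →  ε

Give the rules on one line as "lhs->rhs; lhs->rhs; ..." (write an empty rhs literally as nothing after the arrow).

aa->; ab->; ba->a; bab->a

  | abbab => bab => a
  | bbaab => baab => aab => b
  | babb => ab => ε
  | babaabb => aaabb => abb => b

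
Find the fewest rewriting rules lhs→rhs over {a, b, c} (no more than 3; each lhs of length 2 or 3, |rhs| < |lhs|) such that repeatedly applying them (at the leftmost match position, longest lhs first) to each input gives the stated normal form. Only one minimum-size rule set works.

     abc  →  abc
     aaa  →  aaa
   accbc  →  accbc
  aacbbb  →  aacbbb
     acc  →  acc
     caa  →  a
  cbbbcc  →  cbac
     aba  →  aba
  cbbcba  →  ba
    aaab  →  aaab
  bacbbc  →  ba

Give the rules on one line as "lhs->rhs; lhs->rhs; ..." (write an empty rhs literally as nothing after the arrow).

bbc->a; ca->

  | abc
  | aaa
  | accbc
  | aacbbb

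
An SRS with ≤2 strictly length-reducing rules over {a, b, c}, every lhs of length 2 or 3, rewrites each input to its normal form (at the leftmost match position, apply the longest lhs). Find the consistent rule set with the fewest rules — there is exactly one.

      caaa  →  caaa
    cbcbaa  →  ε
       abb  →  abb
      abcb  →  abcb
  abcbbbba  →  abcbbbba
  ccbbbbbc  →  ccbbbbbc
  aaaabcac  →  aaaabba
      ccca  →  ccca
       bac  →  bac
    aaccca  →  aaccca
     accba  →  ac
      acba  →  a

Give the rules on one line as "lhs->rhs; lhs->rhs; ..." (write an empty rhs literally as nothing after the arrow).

cac->ba; cba->

  | caaa
  | cbcbaa => cba => ε
  | abb
  | abcb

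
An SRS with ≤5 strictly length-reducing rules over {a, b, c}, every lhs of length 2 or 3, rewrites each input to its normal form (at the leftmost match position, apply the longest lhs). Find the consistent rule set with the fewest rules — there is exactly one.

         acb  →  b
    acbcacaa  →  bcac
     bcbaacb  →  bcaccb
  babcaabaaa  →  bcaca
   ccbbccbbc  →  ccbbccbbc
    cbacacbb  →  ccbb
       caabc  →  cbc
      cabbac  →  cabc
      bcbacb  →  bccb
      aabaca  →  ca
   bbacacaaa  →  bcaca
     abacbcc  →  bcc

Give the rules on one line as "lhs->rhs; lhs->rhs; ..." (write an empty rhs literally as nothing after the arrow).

aa->; acb->b; ba->; baa->ac

  | acb => b
  | acbcacaa => bcacaa => bcac
  | bcbaacb => bcaccb
  | babcaabaaa => bcaabaaa => bcbaaa => bcaca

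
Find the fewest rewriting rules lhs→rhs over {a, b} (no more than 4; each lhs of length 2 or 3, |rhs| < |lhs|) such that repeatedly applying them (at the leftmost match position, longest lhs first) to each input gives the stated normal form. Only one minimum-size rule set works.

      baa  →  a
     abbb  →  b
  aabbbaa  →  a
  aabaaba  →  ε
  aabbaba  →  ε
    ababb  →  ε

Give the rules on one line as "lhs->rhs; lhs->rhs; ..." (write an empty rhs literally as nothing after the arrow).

ab->b; ba->; bb->

  | baa => a
  | abbb => bbb => b
  | aabbbaa => abbbaa => bbbaa => baa => a
  | aabaaba => abaaba => baaba => aba => ba => ε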